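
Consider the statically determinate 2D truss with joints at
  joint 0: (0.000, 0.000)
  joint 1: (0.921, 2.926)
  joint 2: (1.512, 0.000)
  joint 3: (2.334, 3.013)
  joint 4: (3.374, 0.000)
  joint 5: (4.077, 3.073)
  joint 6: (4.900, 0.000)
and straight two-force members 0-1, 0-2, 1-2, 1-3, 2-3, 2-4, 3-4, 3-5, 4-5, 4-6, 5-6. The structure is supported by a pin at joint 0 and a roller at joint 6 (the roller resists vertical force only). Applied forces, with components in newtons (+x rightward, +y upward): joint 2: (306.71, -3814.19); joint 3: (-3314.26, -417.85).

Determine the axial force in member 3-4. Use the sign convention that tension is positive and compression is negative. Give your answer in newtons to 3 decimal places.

N=7 nodes, M=11 members, R=3 reactions → 2N=14, M+R=14
member 0 (0-1): L=3.0675, (cx,cy)=(0.3002,0.9539)
member 1 (0-2): L=1.5120, (cx,cy)=(1.0000,0.0000)
member 2 (1-2): L=2.9851, (cx,cy)=(0.1980,-0.9802)
member 3 (1-3): L=1.4157, (cx,cy)=(0.9981,0.0615)
member 4 (2-3): L=3.1231, (cx,cy)=(0.2632,0.9647)
member 5 (2-4): L=1.8620, (cx,cy)=(1.0000,0.0000)
member 6 (3-4): L=3.1874, (cx,cy)=(0.3263,-0.9453)
member 7 (3-5): L=1.7440, (cx,cy)=(0.9994,0.0344)
member 8 (4-5): L=3.1524, (cx,cy)=(0.2230,0.9748)
member 9 (4-6): L=1.5260, (cx,cy)=(1.0000,0.0000)
member 10 (5-6): L=3.1813, (cx,cy)=(0.2587,-0.9660)
solve A·x = −loads:
  F[0-1] = -5130.7035 N (compression)
  F[0-2] = -1467.0977 N (compression)
  F[1-2] = +4835.9167 N (tension)
  F[1-3] = -2502.6169 N (compression)
  F[2-3] = -959.8434 N (compression)
  F[2-4] = -563.7438 N (compression)
  F[3-4] = +712.3380 N (tension)
  F[3-5] = +331.5179 N (tension)
  F[4-5] = -690.7489 N (compression)
  F[4-6] = -177.2807 N (compression)
  F[5-6] = +685.2769 N (tension)
  Rx@0 = +3007.5500 N
  Ry@0 = +4893.9886 N
  Ry@6 = -661.9486 N

712.338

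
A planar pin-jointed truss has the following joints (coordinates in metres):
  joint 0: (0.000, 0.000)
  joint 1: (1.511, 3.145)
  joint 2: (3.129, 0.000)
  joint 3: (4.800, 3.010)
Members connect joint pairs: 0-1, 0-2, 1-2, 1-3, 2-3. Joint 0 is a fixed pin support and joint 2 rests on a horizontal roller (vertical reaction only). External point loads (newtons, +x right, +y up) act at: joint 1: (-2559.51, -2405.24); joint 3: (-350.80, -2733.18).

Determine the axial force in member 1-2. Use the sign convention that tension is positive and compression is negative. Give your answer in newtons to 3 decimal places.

N=4 nodes, M=5 members, R=3 reactions → 2N=8, M+R=8
member 0 (0-1): L=3.4891, (cx,cy)=(0.4331,0.9014)
member 1 (0-2): L=3.1290, (cx,cy)=(1.0000,0.0000)
member 2 (1-2): L=3.5368, (cx,cy)=(0.4575,-0.8892)
member 3 (1-3): L=3.2918, (cx,cy)=(0.9992,-0.0410)
member 4 (2-3): L=3.4427, (cx,cy)=(0.4854,0.8743)
solve A·x = −loads:
  F[0-1] = -2988.9995 N (compression)
  F[0-2] = -1615.9024 N (compression)
  F[1-2] = +272.2938 N (tension)
  F[1-3] = +1141.4950 N (tension)
  F[2-3] = -3072.5624 N (compression)
  Rx@0 = +2910.3100 N
  Ry@0 = +2694.1839 N
  Ry@2 = +2444.2361 N

272.294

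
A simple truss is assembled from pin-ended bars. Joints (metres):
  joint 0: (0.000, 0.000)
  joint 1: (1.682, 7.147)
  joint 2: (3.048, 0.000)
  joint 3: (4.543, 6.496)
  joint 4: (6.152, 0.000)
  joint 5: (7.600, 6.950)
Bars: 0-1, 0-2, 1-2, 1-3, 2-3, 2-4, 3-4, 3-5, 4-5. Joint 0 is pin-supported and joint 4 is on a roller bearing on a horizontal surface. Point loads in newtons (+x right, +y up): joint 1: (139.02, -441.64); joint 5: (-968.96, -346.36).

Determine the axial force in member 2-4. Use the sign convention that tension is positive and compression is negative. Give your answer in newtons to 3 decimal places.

-190.517

N=6 nodes, M=9 members, R=3 reactions → 2N=12, M+R=12
member 0 (0-1): L=7.3423, (cx,cy)=(0.2291,0.9734)
member 1 (0-2): L=3.0480, (cx,cy)=(1.0000,0.0000)
member 2 (1-2): L=7.2764, (cx,cy)=(0.1877,-0.9822)
member 3 (1-3): L=2.9341, (cx,cy)=(0.9751,-0.2219)
member 4 (2-3): L=6.6658, (cx,cy)=(0.2243,0.9745)
member 5 (2-4): L=3.1040, (cx,cy)=(1.0000,0.0000)
member 6 (3-4): L=6.6923, (cx,cy)=(0.2404,-0.9707)
member 7 (3-5): L=3.0905, (cx,cy)=(0.9892,0.1469)
member 8 (4-5): L=7.0992, (cx,cy)=(0.2040,0.9790)
solve A·x = −loads:
  F[0-1] = -1204.5458 N (compression)
  F[0-2] = -553.9968 N (compression)
  F[1-2] = +878.4367 N (tension)
  F[1-3] = -594.6952 N (compression)
  F[2-3] = -885.3734 N (compression)
  F[2-4] = -190.5165 N (compression)
  F[3-4] = +611.3681 N (tension)
  F[3-5] = -935.5818 N (compression)
  F[4-5] = -213.4089 N (compression)
  Rx@0 = +829.9400 N
  Ry@0 = +1172.5126 N
  Ry@4 = -384.5126 N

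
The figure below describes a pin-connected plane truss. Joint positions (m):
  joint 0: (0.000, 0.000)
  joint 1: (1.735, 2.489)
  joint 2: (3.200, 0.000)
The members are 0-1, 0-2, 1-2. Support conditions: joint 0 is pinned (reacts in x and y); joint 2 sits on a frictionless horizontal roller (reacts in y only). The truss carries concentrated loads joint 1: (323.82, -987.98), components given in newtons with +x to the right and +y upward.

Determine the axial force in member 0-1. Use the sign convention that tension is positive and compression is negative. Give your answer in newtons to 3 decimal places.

-244.330

N=3 nodes, M=3 members, R=3 reactions → 2N=6, M+R=6
member 0 (0-1): L=3.0340, (cx,cy)=(0.5718,0.8204)
member 1 (0-2): L=3.2000, (cx,cy)=(1.0000,0.0000)
member 2 (1-2): L=2.8881, (cx,cy)=(0.5072,-0.8618)
solve A·x = −loads:
  F[0-1] = -244.3295 N (compression)
  F[0-2] = +463.5390 N (tension)
  F[1-2] = -913.8327 N (compression)
  Rx@0 = -323.8200 N
  Ry@0 = +200.4384 N
  Ry@2 = +787.5417 N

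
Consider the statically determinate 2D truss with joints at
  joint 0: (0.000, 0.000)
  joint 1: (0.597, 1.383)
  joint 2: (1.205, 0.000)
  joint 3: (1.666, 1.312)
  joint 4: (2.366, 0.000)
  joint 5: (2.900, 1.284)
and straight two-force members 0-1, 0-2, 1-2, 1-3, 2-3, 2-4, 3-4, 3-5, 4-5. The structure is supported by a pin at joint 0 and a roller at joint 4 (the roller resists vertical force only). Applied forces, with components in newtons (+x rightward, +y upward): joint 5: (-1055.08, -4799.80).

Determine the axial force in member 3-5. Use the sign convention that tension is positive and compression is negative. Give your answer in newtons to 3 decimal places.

N=6 nodes, M=9 members, R=3 reactions → 2N=12, M+R=12
member 0 (0-1): L=1.5064, (cx,cy)=(0.3963,0.9181)
member 1 (0-2): L=1.2050, (cx,cy)=(1.0000,0.0000)
member 2 (1-2): L=1.5107, (cx,cy)=(0.4025,-0.9154)
member 3 (1-3): L=1.0714, (cx,cy)=(0.9978,-0.0663)
member 4 (2-3): L=1.3906, (cx,cy)=(0.3315,0.9435)
member 5 (2-4): L=1.1610, (cx,cy)=(1.0000,0.0000)
member 6 (3-4): L=1.4871, (cx,cy)=(0.4707,-0.8823)
member 7 (3-5): L=1.2343, (cx,cy)=(0.9997,-0.0227)
member 8 (4-5): L=1.3906, (cx,cy)=(0.3840,0.9233)
solve A·x = −loads:
  F[0-1] = +556.2753 N (tension)
  F[0-2] = -1275.5439 N (compression)
  F[1-2] = -591.1537 N (compression)
  F[1-3] = +459.3837 N (tension)
  F[2-3] = +573.6017 N (tension)
  F[2-4] = -1703.6047 N (compression)
  F[3-4] = -602.8451 N (compression)
  F[3-5] = +932.5407 N (tension)
  F[4-5] = -5175.4359 N (compression)
  Rx@0 = +1055.0800 N
  Ry@0 = -510.7229 N
  Ry@4 = +5310.5229 N

932.541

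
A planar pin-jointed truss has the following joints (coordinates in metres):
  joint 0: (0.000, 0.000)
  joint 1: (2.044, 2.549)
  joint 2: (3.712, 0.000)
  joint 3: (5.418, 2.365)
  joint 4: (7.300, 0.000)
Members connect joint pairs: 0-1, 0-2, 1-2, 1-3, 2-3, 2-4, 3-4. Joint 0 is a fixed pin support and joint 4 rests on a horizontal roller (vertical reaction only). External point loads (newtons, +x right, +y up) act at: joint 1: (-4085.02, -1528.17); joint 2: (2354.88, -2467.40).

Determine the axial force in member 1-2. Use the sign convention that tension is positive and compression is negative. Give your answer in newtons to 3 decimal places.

2666.986

N=5 nodes, M=7 members, R=3 reactions → 2N=10, M+R=10
member 0 (0-1): L=3.2673, (cx,cy)=(0.6256,0.7802)
member 1 (0-2): L=3.7120, (cx,cy)=(1.0000,0.0000)
member 2 (1-2): L=3.0462, (cx,cy)=(0.5476,-0.8368)
member 3 (1-3): L=3.3790, (cx,cy)=(0.9985,-0.0545)
member 4 (2-3): L=2.9161, (cx,cy)=(0.5850,0.8110)
member 5 (2-4): L=3.5880, (cx,cy)=(1.0000,0.0000)
member 6 (3-4): L=3.0224, (cx,cy)=(0.6227,-0.7825)
solve A·x = −loads:
  F[0-1] = -4793.2037 N (compression)
  F[0-2] = +1268.4424 N (tension)
  F[1-2] = +2666.9857 N (tension)
  F[1-3] = -374.4497 N (compression)
  F[2-3] = +290.6905 N (tension)
  F[2-4] = +203.8323 N (tension)
  F[3-4] = -327.3491 N (compression)
  Rx@0 = +1730.1400 N
  Ry@0 = +3739.4258 N
  Ry@4 = +256.1442 N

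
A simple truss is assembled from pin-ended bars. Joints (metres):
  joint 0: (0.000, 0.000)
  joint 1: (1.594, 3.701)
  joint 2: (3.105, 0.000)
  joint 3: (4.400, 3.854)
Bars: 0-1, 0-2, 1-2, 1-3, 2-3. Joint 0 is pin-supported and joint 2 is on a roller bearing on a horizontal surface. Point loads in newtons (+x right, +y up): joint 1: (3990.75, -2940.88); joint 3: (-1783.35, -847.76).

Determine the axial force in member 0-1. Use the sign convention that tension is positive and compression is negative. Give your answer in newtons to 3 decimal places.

N=4 nodes, M=5 members, R=3 reactions → 2N=8, M+R=8
member 0 (0-1): L=4.0297, (cx,cy)=(0.3956,0.9184)
member 1 (0-2): L=3.1050, (cx,cy)=(1.0000,0.0000)
member 2 (1-2): L=3.9976, (cx,cy)=(0.3780,-0.9258)
member 3 (1-3): L=2.8102, (cx,cy)=(0.9985,0.0544)
member 4 (2-3): L=4.0658, (cx,cy)=(0.3185,0.9479)
solve A·x = −loads:
  F[0-1] = +1595.8329 N (tension)
  F[0-2] = +1576.1429 N (tension)
  F[1-2] = -4849.5551 N (compression)
  F[1-3] = -1528.7248 N (compression)
  F[2-3] = -806.5342 N (compression)
  Rx@0 = -2207.4000 N
  Ry@0 = -1465.6729 N
  Ry@2 = +5254.3129 N

1595.833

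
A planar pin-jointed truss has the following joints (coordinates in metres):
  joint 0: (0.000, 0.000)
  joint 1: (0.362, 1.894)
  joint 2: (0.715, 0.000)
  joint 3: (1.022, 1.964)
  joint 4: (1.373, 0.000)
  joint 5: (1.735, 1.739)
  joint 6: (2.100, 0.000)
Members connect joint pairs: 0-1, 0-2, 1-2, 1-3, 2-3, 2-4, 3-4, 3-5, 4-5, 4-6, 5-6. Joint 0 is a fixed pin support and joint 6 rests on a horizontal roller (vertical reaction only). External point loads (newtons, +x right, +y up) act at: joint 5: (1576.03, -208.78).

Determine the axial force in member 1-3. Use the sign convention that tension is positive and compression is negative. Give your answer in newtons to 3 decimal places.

N=7 nodes, M=11 members, R=3 reactions → 2N=14, M+R=14
member 0 (0-1): L=1.9283, (cx,cy)=(0.1877,0.9822)
member 1 (0-2): L=0.7150, (cx,cy)=(1.0000,0.0000)
member 2 (1-2): L=1.9266, (cx,cy)=(0.1832,-0.9831)
member 3 (1-3): L=0.6637, (cx,cy)=(0.9944,0.1055)
member 4 (2-3): L=1.9878, (cx,cy)=(0.1544,0.9880)
member 5 (2-4): L=0.6580, (cx,cy)=(1.0000,0.0000)
member 6 (3-4): L=1.9951, (cx,cy)=(0.1759,-0.9844)
member 7 (3-5): L=0.7477, (cx,cy)=(0.9536,-0.3009)
member 8 (4-5): L=1.7763, (cx,cy)=(0.2038,0.9790)
member 9 (4-6): L=0.7270, (cx,cy)=(1.0000,0.0000)
member 10 (5-6): L=1.7769, (cx,cy)=(0.2054,-0.9787)
solve A·x = −loads:
  F[0-1] = +1291.7824 N (tension)
  F[0-2] = +1333.5215 N (tension)
  F[1-2] = -1239.9893 N (compression)
  F[1-3] = +472.3373 N (tension)
  F[2-3] = +1233.8006 N (tension)
  F[2-4] = +915.7811 N (tension)
  F[3-4] = -1590.2596 N (compression)
  F[3-5] = +985.7170 N (tension)
  F[4-5] = +1599.0142 N (tension)
  F[4-6] = +310.1335 N (tension)
  F[5-6] = -1509.7913 N (compression)
  Rx@0 = -1576.0300 N
  Ry@0 = -1268.8150 N
  Ry@6 = +1477.5950 N

472.337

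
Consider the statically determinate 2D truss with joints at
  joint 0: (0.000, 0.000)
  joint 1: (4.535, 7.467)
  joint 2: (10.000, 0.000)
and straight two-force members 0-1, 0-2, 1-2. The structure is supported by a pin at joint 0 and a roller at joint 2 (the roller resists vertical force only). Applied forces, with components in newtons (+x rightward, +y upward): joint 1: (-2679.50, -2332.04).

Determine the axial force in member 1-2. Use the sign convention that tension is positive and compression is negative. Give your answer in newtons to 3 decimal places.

N=3 nodes, M=3 members, R=3 reactions → 2N=6, M+R=6
member 0 (0-1): L=8.7363, (cx,cy)=(0.5191,0.8547)
member 1 (0-2): L=10.0000, (cx,cy)=(1.0000,0.0000)
member 2 (1-2): L=9.2532, (cx,cy)=(0.5906,-0.8070)
solve A·x = −loads:
  F[0-1] = -3831.9786 N (compression)
  F[0-2] = -690.3176 N (compression)
  F[1-2] = +1168.8325 N (tension)
  Rx@0 = +2679.5000 N
  Ry@0 = +3275.2425 N
  Ry@2 = -943.2025 N

1168.832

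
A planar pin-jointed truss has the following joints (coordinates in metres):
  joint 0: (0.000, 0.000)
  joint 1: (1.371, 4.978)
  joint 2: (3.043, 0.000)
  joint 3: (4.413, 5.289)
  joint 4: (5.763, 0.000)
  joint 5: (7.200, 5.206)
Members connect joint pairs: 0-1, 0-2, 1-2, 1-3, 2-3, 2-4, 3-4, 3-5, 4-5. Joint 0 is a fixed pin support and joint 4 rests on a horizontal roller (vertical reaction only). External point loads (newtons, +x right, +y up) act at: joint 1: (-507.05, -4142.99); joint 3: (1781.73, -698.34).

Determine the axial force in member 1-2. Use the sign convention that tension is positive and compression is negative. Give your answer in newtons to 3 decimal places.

-2067.476

N=6 nodes, M=9 members, R=3 reactions → 2N=12, M+R=12
member 0 (0-1): L=5.1633, (cx,cy)=(0.2655,0.9641)
member 1 (0-2): L=3.0430, (cx,cy)=(1.0000,0.0000)
member 2 (1-2): L=5.2513, (cx,cy)=(0.3184,-0.9480)
member 3 (1-3): L=3.0579, (cx,cy)=(0.9948,0.1017)
member 4 (2-3): L=5.4636, (cx,cy)=(0.2508,0.9681)
member 5 (2-4): L=2.7200, (cx,cy)=(1.0000,0.0000)
member 6 (3-4): L=5.4586, (cx,cy)=(0.2473,-0.9689)
member 7 (3-5): L=2.7882, (cx,cy)=(0.9996,-0.0298)
member 8 (4-5): L=5.4007, (cx,cy)=(0.2661,0.9640)
solve A·x = −loads:
  F[0-1] = -2202.8454 N (compression)
  F[0-2] = +1859.5918 N (tension)
  F[1-2] = -2067.4764 N (compression)
  F[1-3] = +583.4436 N (tension)
  F[2-3] = +2024.5613 N (tension)
  F[2-4] = +693.6479 N (tension)
  F[3-4] = -2804.6873 N (compression)
  F[3-5] = -0.0000 N (compression)
  F[4-5] = +0.0000 N (tension)
  Rx@0 = -1274.6800 N
  Ry@0 = +2123.7716 N
  Ry@4 = +2717.5584 N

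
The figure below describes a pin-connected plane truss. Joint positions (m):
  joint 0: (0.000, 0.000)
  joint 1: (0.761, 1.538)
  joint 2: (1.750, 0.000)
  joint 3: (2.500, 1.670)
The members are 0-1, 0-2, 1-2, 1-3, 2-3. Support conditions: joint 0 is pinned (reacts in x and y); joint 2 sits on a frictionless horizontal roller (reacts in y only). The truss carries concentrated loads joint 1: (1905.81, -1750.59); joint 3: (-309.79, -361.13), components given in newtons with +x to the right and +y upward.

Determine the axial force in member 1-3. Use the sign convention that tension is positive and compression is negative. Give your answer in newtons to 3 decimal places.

-153.255

N=4 nodes, M=5 members, R=3 reactions → 2N=8, M+R=8
member 0 (0-1): L=1.7160, (cx,cy)=(0.4435,0.8963)
member 1 (0-2): L=1.7500, (cx,cy)=(1.0000,0.0000)
member 2 (1-2): L=1.8285, (cx,cy)=(0.5409,-0.8411)
member 3 (1-3): L=1.7440, (cx,cy)=(0.9971,0.0757)
member 4 (2-3): L=1.8307, (cx,cy)=(0.4097,0.9122)
solve A·x = −loads:
  F[0-1] = +607.7794 N (tension)
  F[0-2] = +1326.4820 N (tension)
  F[1-2] = -2742.7326 N (compression)
  F[1-3] = -153.2548 N (compression)
  F[2-3] = -383.1613 N (compression)
  Rx@0 = -1596.0200 N
  Ry@0 = -544.7431 N
  Ry@2 = +2656.4631 N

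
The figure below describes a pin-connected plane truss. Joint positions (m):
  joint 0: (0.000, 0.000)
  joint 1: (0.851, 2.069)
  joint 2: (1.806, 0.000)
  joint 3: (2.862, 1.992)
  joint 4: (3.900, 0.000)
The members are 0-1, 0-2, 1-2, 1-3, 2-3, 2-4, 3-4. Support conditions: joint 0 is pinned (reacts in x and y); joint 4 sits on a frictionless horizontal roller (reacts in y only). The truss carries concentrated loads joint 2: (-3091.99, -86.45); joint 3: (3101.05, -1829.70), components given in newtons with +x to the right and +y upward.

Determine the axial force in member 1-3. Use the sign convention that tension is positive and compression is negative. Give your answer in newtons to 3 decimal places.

934.167

N=5 nodes, M=7 members, R=3 reactions → 2N=10, M+R=10
member 0 (0-1): L=2.2372, (cx,cy)=(0.3804,0.9248)
member 1 (0-2): L=1.8060, (cx,cy)=(1.0000,0.0000)
member 2 (1-2): L=2.2788, (cx,cy)=(0.4191,-0.9079)
member 3 (1-3): L=2.0125, (cx,cy)=(0.9993,-0.0383)
member 4 (2-3): L=2.2546, (cx,cy)=(0.4684,0.8835)
member 5 (2-4): L=2.0940, (cx,cy)=(1.0000,0.0000)
member 6 (3-4): L=2.2462, (cx,cy)=(0.4621,-0.8868)
solve A·x = −loads:
  F[0-1] = +1135.9132 N (tension)
  F[0-2] = -423.0301 N (compression)
  F[1-2] = -1196.3973 N (compression)
  F[1-3] = +934.1675 N (tension)
  F[2-3] = +1327.3078 N (tension)
  F[2-4] = +1545.8864 N (tension)
  F[3-4] = -3345.2816 N (compression)
  Rx@0 = -9.0600 N
  Ry@0 = -1050.5222 N
  Ry@4 = +2966.6722 N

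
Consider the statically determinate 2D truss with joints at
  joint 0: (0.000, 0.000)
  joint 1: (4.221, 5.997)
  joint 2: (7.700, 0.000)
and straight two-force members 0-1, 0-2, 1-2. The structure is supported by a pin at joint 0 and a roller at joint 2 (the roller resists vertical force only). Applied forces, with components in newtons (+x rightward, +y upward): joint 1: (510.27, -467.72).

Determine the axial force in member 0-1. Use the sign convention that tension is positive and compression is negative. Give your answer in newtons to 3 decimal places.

N=3 nodes, M=3 members, R=3 reactions → 2N=6, M+R=6
member 0 (0-1): L=7.3335, (cx,cy)=(0.5756,0.8177)
member 1 (0-2): L=7.7000, (cx,cy)=(1.0000,0.0000)
member 2 (1-2): L=6.9331, (cx,cy)=(0.5018,-0.8650)
solve A·x = −loads:
  F[0-1] = +227.5633 N (tension)
  F[0-2] = +379.2903 N (tension)
  F[1-2] = -755.8627 N (compression)
  Rx@0 = -510.2700 N
  Ry@0 = -186.0898 N
  Ry@2 = +653.8098 N

227.563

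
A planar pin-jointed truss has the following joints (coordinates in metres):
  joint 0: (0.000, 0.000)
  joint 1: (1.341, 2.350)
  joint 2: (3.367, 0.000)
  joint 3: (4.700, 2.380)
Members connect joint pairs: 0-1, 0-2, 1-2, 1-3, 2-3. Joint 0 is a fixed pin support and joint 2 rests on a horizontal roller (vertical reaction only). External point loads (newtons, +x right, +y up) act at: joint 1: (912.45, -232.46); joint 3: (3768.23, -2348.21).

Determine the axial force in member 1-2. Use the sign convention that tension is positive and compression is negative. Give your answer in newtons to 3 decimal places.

-5647.136

N=4 nodes, M=5 members, R=3 reactions → 2N=8, M+R=8
member 0 (0-1): L=2.7057, (cx,cy)=(0.4956,0.8685)
member 1 (0-2): L=3.3670, (cx,cy)=(1.0000,0.0000)
member 2 (1-2): L=3.1028, (cx,cy)=(0.6530,-0.7574)
member 3 (1-3): L=3.3591, (cx,cy)=(1.0000,0.0089)
member 4 (2-3): L=2.7279, (cx,cy)=(0.4887,0.8725)
solve A·x = −loads:
  F[0-1] = +4709.3379 N (tension)
  F[0-2] = +2346.6313 N (tension)
  F[1-2] = -5647.1355 N (compression)
  F[1-3] = +5109.1850 N (tension)
  F[2-3] = -2743.7349 N (compression)
  Rx@0 = -4680.6800 N
  Ry@0 = -4090.2420 N
  Ry@2 = +6670.9120 N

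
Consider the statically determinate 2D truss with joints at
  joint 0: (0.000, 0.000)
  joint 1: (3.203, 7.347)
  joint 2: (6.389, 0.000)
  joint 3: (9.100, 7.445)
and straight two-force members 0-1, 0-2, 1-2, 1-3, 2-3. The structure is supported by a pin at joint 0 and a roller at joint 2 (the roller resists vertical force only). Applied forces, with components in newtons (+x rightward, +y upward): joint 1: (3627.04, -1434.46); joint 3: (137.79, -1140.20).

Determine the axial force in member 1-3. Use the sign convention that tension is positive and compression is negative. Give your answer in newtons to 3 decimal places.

556.423

N=4 nodes, M=5 members, R=3 reactions → 2N=8, M+R=8
member 0 (0-1): L=8.0148, (cx,cy)=(0.3996,0.9167)
member 1 (0-2): L=6.3890, (cx,cy)=(1.0000,0.0000)
member 2 (1-2): L=8.0081, (cx,cy)=(0.3978,-0.9175)
member 3 (1-3): L=5.8978, (cx,cy)=(0.9999,0.0166)
member 4 (2-3): L=7.9232, (cx,cy)=(0.3422,0.9396)
solve A·x = −loads:
  F[0-1] = +4472.6364 N (tension)
  F[0-2] = +1977.4133 N (tension)
  F[1-2] = -6022.3040 N (compression)
  F[1-3] = +556.4225 N (tension)
  F[2-3] = -1223.2801 N (compression)
  Rx@0 = -3764.8300 N
  Ry@0 = -4099.9534 N
  Ry@2 = +6674.6134 N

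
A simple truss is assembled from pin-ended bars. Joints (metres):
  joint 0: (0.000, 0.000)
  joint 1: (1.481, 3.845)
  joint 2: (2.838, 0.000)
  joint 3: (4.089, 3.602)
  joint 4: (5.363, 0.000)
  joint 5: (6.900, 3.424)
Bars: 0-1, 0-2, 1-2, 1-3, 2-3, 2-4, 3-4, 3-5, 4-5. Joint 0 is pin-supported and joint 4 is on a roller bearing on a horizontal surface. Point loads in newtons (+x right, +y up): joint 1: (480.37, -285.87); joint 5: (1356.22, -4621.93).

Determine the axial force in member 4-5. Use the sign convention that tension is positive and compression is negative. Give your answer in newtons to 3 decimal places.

-4834.679

N=6 nodes, M=9 members, R=3 reactions → 2N=12, M+R=12
member 0 (0-1): L=4.1204, (cx,cy)=(0.3594,0.9332)
member 1 (0-2): L=2.8380, (cx,cy)=(1.0000,0.0000)
member 2 (1-2): L=4.0774, (cx,cy)=(0.3328,-0.9430)
member 3 (1-3): L=2.6193, (cx,cy)=(0.9957,-0.0928)
member 4 (2-3): L=3.8131, (cx,cy)=(0.3281,0.9446)
member 5 (2-4): L=2.5250, (cx,cy)=(1.0000,0.0000)
member 6 (3-4): L=3.8207, (cx,cy)=(0.3334,-0.9428)
member 7 (3-5): L=2.8166, (cx,cy)=(0.9980,-0.0632)
member 8 (4-5): L=3.7532, (cx,cy)=(0.4095,0.9123)
solve A·x = −loads:
  F[0-1] = +2494.6844 N (tension)
  F[0-2] = +939.9146 N (tension)
  F[1-2] = -2908.6257 N (compression)
  F[1-3] = +1390.3132 N (tension)
  F[2-3] = +2903.5330 N (tension)
  F[2-4] = -980.6976 N (compression)
  F[3-4] = -2996.5894 N (compression)
  F[3-5] = +3342.8116 N (tension)
  F[4-5] = -4834.6787 N (compression)
  Rx@0 = -1836.5900 N
  Ry@0 = -2327.9655 N
  Ry@4 = +7235.7655 N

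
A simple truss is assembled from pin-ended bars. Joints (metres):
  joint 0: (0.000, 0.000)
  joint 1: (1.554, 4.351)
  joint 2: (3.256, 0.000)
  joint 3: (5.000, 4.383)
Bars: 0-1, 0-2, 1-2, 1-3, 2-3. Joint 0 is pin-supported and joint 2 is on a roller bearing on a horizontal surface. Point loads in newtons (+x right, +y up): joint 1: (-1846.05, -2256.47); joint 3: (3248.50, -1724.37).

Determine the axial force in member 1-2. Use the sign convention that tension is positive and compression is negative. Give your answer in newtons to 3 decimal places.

N=4 nodes, M=5 members, R=3 reactions → 2N=8, M+R=8
member 0 (0-1): L=4.6202, (cx,cy)=(0.3364,0.9417)
member 1 (0-2): L=3.2560, (cx,cy)=(1.0000,0.0000)
member 2 (1-2): L=4.6720, (cx,cy)=(0.3643,-0.9313)
member 3 (1-3): L=3.4461, (cx,cy)=(1.0000,0.0093)
member 4 (2-3): L=4.7172, (cx,cy)=(0.3697,0.9291)
solve A·x = −loads:
  F[0-1] = +1752.2124 N (tension)
  F[0-2] = +813.0932 N (tension)
  F[1-2] = -4155.4681 N (compression)
  F[1-3] = +3949.3910 N (tension)
  F[2-3] = -1895.3316 N (compression)
  Rx@0 = -1402.4500 N
  Ry@0 = -1650.1232 N
  Ry@2 = +5630.9632 N

-4155.468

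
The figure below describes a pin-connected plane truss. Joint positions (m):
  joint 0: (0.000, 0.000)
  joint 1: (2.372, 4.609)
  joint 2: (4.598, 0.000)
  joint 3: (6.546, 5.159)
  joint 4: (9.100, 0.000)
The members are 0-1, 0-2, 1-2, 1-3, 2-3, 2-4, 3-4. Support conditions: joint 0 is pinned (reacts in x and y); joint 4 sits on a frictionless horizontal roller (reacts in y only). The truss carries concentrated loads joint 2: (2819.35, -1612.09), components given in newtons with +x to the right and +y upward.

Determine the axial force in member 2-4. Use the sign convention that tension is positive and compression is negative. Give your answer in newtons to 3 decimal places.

403.248

N=5 nodes, M=7 members, R=3 reactions → 2N=10, M+R=10
member 0 (0-1): L=5.1836, (cx,cy)=(0.4576,0.8892)
member 1 (0-2): L=4.5980, (cx,cy)=(1.0000,0.0000)
member 2 (1-2): L=5.1184, (cx,cy)=(0.4349,-0.9005)
member 3 (1-3): L=4.2101, (cx,cy)=(0.9914,0.1306)
member 4 (2-3): L=5.5145, (cx,cy)=(0.3532,0.9355)
member 5 (2-4): L=4.5020, (cx,cy)=(1.0000,0.0000)
member 6 (3-4): L=5.7566, (cx,cy)=(0.4437,-0.8962)
solve A·x = −loads:
  F[0-1] = -896.9631 N (compression)
  F[0-2] = +3229.8010 N (tension)
  F[1-2] = +776.2265 N (tension)
  F[1-3] = -754.4996 N (compression)
  F[2-3] = +976.0413 N (tension)
  F[2-4] = +403.2480 N (tension)
  F[3-4] = -908.8993 N (compression)
  Rx@0 = -2819.3500 N
  Ry@0 = +797.5417 N
  Ry@4 = +814.5483 N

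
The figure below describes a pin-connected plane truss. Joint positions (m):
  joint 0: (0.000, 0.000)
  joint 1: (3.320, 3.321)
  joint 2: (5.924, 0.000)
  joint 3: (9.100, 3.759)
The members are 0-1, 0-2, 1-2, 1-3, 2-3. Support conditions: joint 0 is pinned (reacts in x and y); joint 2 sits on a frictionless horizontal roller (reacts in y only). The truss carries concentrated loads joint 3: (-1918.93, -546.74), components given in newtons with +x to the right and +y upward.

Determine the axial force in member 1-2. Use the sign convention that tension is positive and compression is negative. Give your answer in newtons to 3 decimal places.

N=4 nodes, M=5 members, R=3 reactions → 2N=8, M+R=8
member 0 (0-1): L=4.6959, (cx,cy)=(0.7070,0.7072)
member 1 (0-2): L=5.9240, (cx,cy)=(1.0000,0.0000)
member 2 (1-2): L=4.2202, (cx,cy)=(0.6170,-0.7869)
member 3 (1-3): L=5.7966, (cx,cy)=(0.9971,0.0756)
member 4 (2-3): L=4.9211, (cx,cy)=(0.6454,0.7639)
solve A·x = −loads:
  F[0-1] = -1307.2612 N (compression)
  F[0-2] = -994.6960 N (compression)
  F[1-2] = +1024.9283 N (tension)
  F[1-3] = -1561.1152 N (compression)
  F[2-3] = -561.3349 N (compression)
  Rx@0 = +1918.9300 N
  Ry@0 = +924.5124 N
  Ry@2 = -377.7724 N

1024.928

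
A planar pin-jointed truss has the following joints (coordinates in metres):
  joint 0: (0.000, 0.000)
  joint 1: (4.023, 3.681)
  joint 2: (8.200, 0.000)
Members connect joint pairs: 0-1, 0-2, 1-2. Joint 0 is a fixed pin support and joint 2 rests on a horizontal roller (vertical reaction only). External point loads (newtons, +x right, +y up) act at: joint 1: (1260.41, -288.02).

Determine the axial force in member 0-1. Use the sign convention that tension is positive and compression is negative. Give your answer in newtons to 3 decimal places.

N=3 nodes, M=3 members, R=3 reactions → 2N=6, M+R=6
member 0 (0-1): L=5.4529, (cx,cy)=(0.7378,0.6751)
member 1 (0-2): L=8.2000, (cx,cy)=(1.0000,0.0000)
member 2 (1-2): L=5.5675, (cx,cy)=(0.7502,-0.6612)
solve A·x = −loads:
  F[0-1] = +620.8214 N (tension)
  F[0-2] = +802.3863 N (tension)
  F[1-2] = -1069.4968 N (compression)
  Rx@0 = -1260.4100 N
  Ry@0 = -419.0865 N
  Ry@2 = +707.1065 N

620.821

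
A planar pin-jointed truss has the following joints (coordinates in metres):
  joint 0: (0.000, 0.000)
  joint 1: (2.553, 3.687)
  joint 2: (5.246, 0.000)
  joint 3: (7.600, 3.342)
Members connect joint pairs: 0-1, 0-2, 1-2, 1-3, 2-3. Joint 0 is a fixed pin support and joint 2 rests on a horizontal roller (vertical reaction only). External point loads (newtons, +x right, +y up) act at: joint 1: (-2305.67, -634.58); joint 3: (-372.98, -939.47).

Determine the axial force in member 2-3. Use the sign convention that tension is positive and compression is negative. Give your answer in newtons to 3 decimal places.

-1126.094

N=4 nodes, M=5 members, R=3 reactions → 2N=8, M+R=8
member 0 (0-1): L=4.4846, (cx,cy)=(0.5693,0.8221)
member 1 (0-2): L=5.2460, (cx,cy)=(1.0000,0.0000)
member 2 (1-2): L=4.5658, (cx,cy)=(0.5898,-0.8075)
member 3 (1-3): L=5.0588, (cx,cy)=(0.9977,-0.0682)
member 4 (2-3): L=4.0878, (cx,cy)=(0.5759,0.8176)
solve A·x = −loads:
  F[0-1] = -2143.5162 N (compression)
  F[0-2] = -1458.3900 N (compression)
  F[1-2] = +1373.1567 N (tension)
  F[1-3] = +276.1316 N (tension)
  F[2-3] = -1126.0935 N (compression)
  Rx@0 = +2678.6500 N
  Ry@0 = +1762.2791 N
  Ry@2 = -188.2291 N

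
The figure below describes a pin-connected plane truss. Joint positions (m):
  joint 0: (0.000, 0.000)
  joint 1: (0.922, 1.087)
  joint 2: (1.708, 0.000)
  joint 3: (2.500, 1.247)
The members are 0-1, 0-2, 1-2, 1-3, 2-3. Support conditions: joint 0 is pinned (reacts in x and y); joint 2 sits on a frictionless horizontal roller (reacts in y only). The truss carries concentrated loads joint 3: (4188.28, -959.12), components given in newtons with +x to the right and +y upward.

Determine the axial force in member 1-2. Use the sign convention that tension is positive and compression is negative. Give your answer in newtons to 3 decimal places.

-3680.738

N=4 nodes, M=5 members, R=3 reactions → 2N=8, M+R=8
member 0 (0-1): L=1.4254, (cx,cy)=(0.6469,0.7626)
member 1 (0-2): L=1.7080, (cx,cy)=(1.0000,0.0000)
member 2 (1-2): L=1.3414, (cx,cy)=(0.5860,-0.8103)
member 3 (1-3): L=1.5861, (cx,cy)=(0.9949,0.1009)
member 4 (2-3): L=1.4773, (cx,cy)=(0.5361,0.8441)
solve A·x = −loads:
  F[0-1] = +4592.8620 N (tension)
  F[0-2] = +1217.3696 N (tension)
  F[1-2] = -3680.7377 N (compression)
  F[1-3] = +5153.9411 N (tension)
  F[2-3] = -1752.1295 N (compression)
  Rx@0 = -4188.2800 N
  Ry@0 = -3502.5809 N
  Ry@2 = +4461.7009 N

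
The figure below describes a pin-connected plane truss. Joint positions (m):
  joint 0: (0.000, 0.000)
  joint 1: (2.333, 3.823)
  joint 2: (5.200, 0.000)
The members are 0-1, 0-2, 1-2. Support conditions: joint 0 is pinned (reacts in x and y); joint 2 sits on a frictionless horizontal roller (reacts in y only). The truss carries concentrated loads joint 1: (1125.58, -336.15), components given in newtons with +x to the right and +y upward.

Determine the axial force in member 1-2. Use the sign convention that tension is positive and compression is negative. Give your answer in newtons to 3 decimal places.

N=3 nodes, M=3 members, R=3 reactions → 2N=6, M+R=6
member 0 (0-1): L=4.4786, (cx,cy)=(0.5209,0.8536)
member 1 (0-2): L=5.2000, (cx,cy)=(1.0000,0.0000)
member 2 (1-2): L=4.7786, (cx,cy)=(0.6000,-0.8000)
solve A·x = −loads:
  F[0-1] = +752.3164 N (tension)
  F[0-2] = +733.6856 N (tension)
  F[1-2] = -1222.8776 N (compression)
  Rx@0 = -1125.5800 N
  Ry@0 = -642.1827 N
  Ry@2 = +978.3327 N

-1222.878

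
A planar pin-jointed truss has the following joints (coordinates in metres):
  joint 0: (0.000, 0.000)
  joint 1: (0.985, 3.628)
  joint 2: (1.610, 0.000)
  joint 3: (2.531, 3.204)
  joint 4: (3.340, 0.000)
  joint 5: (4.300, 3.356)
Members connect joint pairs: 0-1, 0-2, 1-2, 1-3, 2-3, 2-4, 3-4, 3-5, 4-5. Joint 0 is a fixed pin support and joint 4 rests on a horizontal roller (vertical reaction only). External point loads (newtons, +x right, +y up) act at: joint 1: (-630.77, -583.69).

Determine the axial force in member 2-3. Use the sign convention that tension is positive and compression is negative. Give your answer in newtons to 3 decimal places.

N=6 nodes, M=9 members, R=3 reactions → 2N=12, M+R=12
member 0 (0-1): L=3.7593, (cx,cy)=(0.2620,0.9651)
member 1 (0-2): L=1.6100, (cx,cy)=(1.0000,0.0000)
member 2 (1-2): L=3.6814, (cx,cy)=(0.1698,-0.9855)
member 3 (1-3): L=1.6031, (cx,cy)=(0.9644,-0.2645)
member 4 (2-3): L=3.3337, (cx,cy)=(0.2763,0.9611)
member 5 (2-4): L=1.7300, (cx,cy)=(1.0000,0.0000)
member 6 (3-4): L=3.3046, (cx,cy)=(0.2448,-0.9696)
member 7 (3-5): L=1.7755, (cx,cy)=(0.9963,0.0856)
member 8 (4-5): L=3.4906, (cx,cy)=(0.2750,0.9614)
solve A·x = −loads:
  F[0-1] = -1136.4155 N (compression)
  F[0-2] = -333.0129 N (compression)
  F[1-2] = +449.1239 N (tension)
  F[1-3] = +266.2463 N (tension)
  F[2-3] = -460.5274 N (compression)
  F[2-4] = -129.5369 N (compression)
  F[3-4] = +529.1248 N (tension)
  F[3-5] = -0.0000 N (tension)
  F[4-5] = -0.0000 N (tension)
  Rx@0 = +630.7700 N
  Ry@0 = +1096.7136 N
  Ry@4 = -513.0236 N

-460.527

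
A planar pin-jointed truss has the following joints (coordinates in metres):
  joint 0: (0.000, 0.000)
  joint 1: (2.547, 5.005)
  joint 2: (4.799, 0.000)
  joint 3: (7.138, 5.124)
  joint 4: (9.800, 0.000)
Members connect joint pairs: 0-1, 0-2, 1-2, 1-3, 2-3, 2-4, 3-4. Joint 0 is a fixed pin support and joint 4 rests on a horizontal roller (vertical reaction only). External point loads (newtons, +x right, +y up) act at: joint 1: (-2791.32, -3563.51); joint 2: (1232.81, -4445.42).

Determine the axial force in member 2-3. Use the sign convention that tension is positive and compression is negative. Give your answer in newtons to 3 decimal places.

1891.192

N=5 nodes, M=7 members, R=3 reactions → 2N=10, M+R=10
member 0 (0-1): L=5.6158, (cx,cy)=(0.4535,0.8912)
member 1 (0-2): L=4.7990, (cx,cy)=(1.0000,0.0000)
member 2 (1-2): L=5.4883, (cx,cy)=(0.4103,-0.9119)
member 3 (1-3): L=4.5925, (cx,cy)=(0.9997,0.0259)
member 4 (2-3): L=5.6326, (cx,cy)=(0.4153,0.9097)
member 5 (2-4): L=5.0010, (cx,cy)=(1.0000,0.0000)
member 6 (3-4): L=5.7742, (cx,cy)=(0.4610,-0.8874)
solve A·x = −loads:
  F[0-1] = -7104.1334 N (compression)
  F[0-2] = +1663.5102 N (tension)
  F[1-2] = +2988.1377 N (tension)
  F[1-3] = -1657.3696 N (compression)
  F[2-3] = +1891.1917 N (tension)
  F[2-4] = +871.4761 N (tension)
  F[3-4] = -1890.3437 N (compression)
  Rx@0 = +1558.5100 N
  Ry@0 = +6331.4531 N
  Ry@4 = +1677.4769 N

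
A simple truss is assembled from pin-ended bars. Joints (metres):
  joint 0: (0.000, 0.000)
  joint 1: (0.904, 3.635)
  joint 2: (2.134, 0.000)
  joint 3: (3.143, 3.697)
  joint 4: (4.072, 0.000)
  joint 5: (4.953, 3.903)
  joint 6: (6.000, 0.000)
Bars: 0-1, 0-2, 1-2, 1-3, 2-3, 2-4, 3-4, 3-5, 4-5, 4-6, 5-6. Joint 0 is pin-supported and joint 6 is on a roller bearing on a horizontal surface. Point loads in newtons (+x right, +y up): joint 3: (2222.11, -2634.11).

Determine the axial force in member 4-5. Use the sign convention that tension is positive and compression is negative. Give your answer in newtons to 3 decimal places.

2980.806

N=7 nodes, M=11 members, R=3 reactions → 2N=14, M+R=14
member 0 (0-1): L=3.7457, (cx,cy)=(0.2413,0.9704)
member 1 (0-2): L=2.1340, (cx,cy)=(1.0000,0.0000)
member 2 (1-2): L=3.8375, (cx,cy)=(0.3205,-0.9472)
member 3 (1-3): L=2.2399, (cx,cy)=(0.9996,0.0277)
member 4 (2-3): L=3.8322, (cx,cy)=(0.2633,0.9647)
member 5 (2-4): L=1.9380, (cx,cy)=(1.0000,0.0000)
member 6 (3-4): L=3.8119, (cx,cy)=(0.2437,-0.9698)
member 7 (3-5): L=1.8217, (cx,cy)=(0.9936,0.1131)
member 8 (4-5): L=4.0012, (cx,cy)=(0.2202,0.9755)
member 9 (4-6): L=1.9280, (cx,cy)=(1.0000,0.0000)
member 10 (5-6): L=4.0410, (cx,cy)=(0.2591,-0.9659)
solve A·x = −loads:
  F[0-1] = +118.4151 N (tension)
  F[0-2] = +2193.5315 N (tension)
  F[1-2] = -119.3614 N (compression)
  F[1-3] = +66.8624 N (tension)
  F[2-3] = +117.1993 N (tension)
  F[2-4] = +2124.4154 N (tension)
  F[3-4] = -2998.0476 N (compression)
  F[3-5] = -1402.7643 N (compression)
  F[4-5] = +2980.8063 N (tension)
  F[4-6] = +737.4401 N (tension)
  F[5-6] = -2846.2177 N (compression)
  Rx@0 = -2222.1100 N
  Ry@0 = -114.9147 N
  Ry@6 = +2749.0247 N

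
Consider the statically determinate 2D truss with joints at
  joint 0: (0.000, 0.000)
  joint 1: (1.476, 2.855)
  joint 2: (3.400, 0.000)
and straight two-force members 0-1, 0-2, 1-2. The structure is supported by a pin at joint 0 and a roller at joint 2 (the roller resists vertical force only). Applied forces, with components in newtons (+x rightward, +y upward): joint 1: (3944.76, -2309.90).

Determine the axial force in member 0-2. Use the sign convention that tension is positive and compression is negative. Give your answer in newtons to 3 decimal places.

2908.041

N=3 nodes, M=3 members, R=3 reactions → 2N=6, M+R=6
member 0 (0-1): L=3.2140, (cx,cy)=(0.4592,0.8883)
member 1 (0-2): L=3.4000, (cx,cy)=(1.0000,0.0000)
member 2 (1-2): L=3.4428, (cx,cy)=(0.5588,-0.8293)
solve A·x = −loads:
  F[0-1] = +2257.4411 N (tension)
  F[0-2] = +2908.0411 N (tension)
  F[1-2] = -5203.6247 N (compression)
  Rx@0 = -3944.7600 N
  Ry@0 = -2005.3065 N
  Ry@2 = +4315.2065 N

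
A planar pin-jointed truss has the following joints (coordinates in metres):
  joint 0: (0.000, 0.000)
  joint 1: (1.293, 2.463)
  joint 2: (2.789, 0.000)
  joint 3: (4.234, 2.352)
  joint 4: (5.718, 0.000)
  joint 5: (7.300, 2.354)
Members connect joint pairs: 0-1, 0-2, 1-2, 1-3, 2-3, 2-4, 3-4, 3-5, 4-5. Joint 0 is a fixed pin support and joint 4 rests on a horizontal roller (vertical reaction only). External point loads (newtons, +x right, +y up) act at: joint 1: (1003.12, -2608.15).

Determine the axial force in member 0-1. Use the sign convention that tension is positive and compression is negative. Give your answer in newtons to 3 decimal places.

N=6 nodes, M=9 members, R=3 reactions → 2N=12, M+R=12
member 0 (0-1): L=2.7818, (cx,cy)=(0.4648,0.8854)
member 1 (0-2): L=2.7890, (cx,cy)=(1.0000,0.0000)
member 2 (1-2): L=2.8817, (cx,cy)=(0.5191,-0.8547)
member 3 (1-3): L=2.9431, (cx,cy)=(0.9993,-0.0377)
member 4 (2-3): L=2.7604, (cx,cy)=(0.5235,0.8520)
member 5 (2-4): L=2.9290, (cx,cy)=(1.0000,0.0000)
member 6 (3-4): L=2.7810, (cx,cy)=(0.5336,-0.8457)
member 7 (3-5): L=3.0660, (cx,cy)=(1.0000,0.0007)
member 8 (4-5): L=2.8362, (cx,cy)=(0.5578,0.8300)
solve A·x = −loads:
  F[0-1] = -1791.5848 N (compression)
  F[0-2] = +1835.8715 N (tension)
  F[1-2] = -1140.6704 N (compression)
  F[1-3] = -1244.5984 N (compression)
  F[2-3] = +1144.2186 N (tension)
  F[2-4] = +644.7480 N (tension)
  F[3-4] = -1208.2663 N (compression)
  F[3-5] = -0.0000 N (tension)
  F[4-5] = +0.0000 N (tension)
  Rx@0 = -1003.1200 N
  Ry@0 = +1586.2853 N
  Ry@4 = +1021.8647 N

-1791.585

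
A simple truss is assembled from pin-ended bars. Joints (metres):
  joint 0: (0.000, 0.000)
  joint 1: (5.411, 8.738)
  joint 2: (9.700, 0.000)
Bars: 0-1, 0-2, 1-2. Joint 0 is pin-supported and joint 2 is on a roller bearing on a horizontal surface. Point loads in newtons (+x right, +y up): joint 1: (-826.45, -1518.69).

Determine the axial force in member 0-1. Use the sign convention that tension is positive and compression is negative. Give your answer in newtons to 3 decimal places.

N=3 nodes, M=3 members, R=3 reactions → 2N=6, M+R=6
member 0 (0-1): L=10.2777, (cx,cy)=(0.5265,0.8502)
member 1 (0-2): L=9.7000, (cx,cy)=(1.0000,0.0000)
member 2 (1-2): L=9.7339, (cx,cy)=(0.4406,-0.8977)
solve A·x = −loads:
  F[0-1] = -1665.5109 N (compression)
  F[0-2] = +50.4058 N (tension)
  F[1-2] = -114.3957 N (compression)
  Rx@0 = +826.4500 N
  Ry@0 = +1415.9981 N
  Ry@2 = +102.6919 N

-1665.511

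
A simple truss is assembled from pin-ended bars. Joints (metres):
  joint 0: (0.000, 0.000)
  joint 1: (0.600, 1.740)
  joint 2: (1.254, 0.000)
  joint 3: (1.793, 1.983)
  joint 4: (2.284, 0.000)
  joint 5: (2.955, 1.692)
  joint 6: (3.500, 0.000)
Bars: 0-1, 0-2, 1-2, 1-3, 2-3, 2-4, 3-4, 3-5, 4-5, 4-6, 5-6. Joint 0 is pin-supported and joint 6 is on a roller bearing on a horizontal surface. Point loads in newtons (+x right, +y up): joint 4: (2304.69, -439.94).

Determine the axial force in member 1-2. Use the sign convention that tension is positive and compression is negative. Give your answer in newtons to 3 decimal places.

N=7 nodes, M=11 members, R=3 reactions → 2N=14, M+R=14
member 0 (0-1): L=1.8405, (cx,cy)=(0.3260,0.9454)
member 1 (0-2): L=1.2540, (cx,cy)=(1.0000,0.0000)
member 2 (1-2): L=1.8588, (cx,cy)=(0.3518,-0.9361)
member 3 (1-3): L=1.2175, (cx,cy)=(0.9799,0.1996)
member 4 (2-3): L=2.0549, (cx,cy)=(0.2623,0.9650)
member 5 (2-4): L=1.0300, (cx,cy)=(1.0000,0.0000)
member 6 (3-4): L=2.0429, (cx,cy)=(0.2403,-0.9707)
member 7 (3-5): L=1.1979, (cx,cy)=(0.9700,-0.2429)
member 8 (4-5): L=1.8202, (cx,cy)=(0.3686,0.9296)
member 9 (4-6): L=1.2160, (cx,cy)=(1.0000,0.0000)
member 10 (5-6): L=1.7776, (cx,cy)=(0.3066,-0.9518)
solve A·x = −loads:
  F[0-1] = -161.6798 N (compression)
  F[0-2] = +2357.3961 N (tension)
  F[1-2] = +141.0224 N (tension)
  F[1-3] = -104.4232 N (compression)
  F[2-3] = -136.7954 N (compression)
  F[2-4] = +2442.8927 N (tension)
  F[3-4] = +205.8852 N (tension)
  F[3-5] = -193.4824 N (compression)
  F[4-5] = +258.2802 N (tension)
  F[4-6] = +92.4736 N (tension)
  F[5-6] = -301.6179 N (compression)
  Rx@0 = -2304.6900 N
  Ry@0 = +152.8477 N
  Ry@6 = +287.0923 N

141.022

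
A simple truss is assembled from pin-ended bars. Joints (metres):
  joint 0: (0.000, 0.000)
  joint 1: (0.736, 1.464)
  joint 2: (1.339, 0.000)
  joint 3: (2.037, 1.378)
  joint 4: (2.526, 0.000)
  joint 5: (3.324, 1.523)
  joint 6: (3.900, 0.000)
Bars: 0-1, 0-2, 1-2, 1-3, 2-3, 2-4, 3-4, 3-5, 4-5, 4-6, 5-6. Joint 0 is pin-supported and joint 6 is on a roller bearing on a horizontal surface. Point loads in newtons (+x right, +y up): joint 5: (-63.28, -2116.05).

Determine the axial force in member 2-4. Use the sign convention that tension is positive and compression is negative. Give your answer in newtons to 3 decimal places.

N=7 nodes, M=11 members, R=3 reactions → 2N=14, M+R=14
member 0 (0-1): L=1.6386, (cx,cy)=(0.4492,0.8934)
member 1 (0-2): L=1.3390, (cx,cy)=(1.0000,0.0000)
member 2 (1-2): L=1.5833, (cx,cy)=(0.3808,-0.9246)
member 3 (1-3): L=1.3038, (cx,cy)=(0.9978,-0.0660)
member 4 (2-3): L=1.5447, (cx,cy)=(0.4519,0.8921)
member 5 (2-4): L=1.1870, (cx,cy)=(1.0000,0.0000)
member 6 (3-4): L=1.4622, (cx,cy)=(0.3344,-0.9424)
member 7 (3-5): L=1.2951, (cx,cy)=(0.9937,0.1120)
member 8 (4-5): L=1.7194, (cx,cy)=(0.4641,0.8858)
member 9 (4-6): L=1.3740, (cx,cy)=(1.0000,0.0000)
member 10 (5-6): L=1.6283, (cx,cy)=(0.3537,-0.9353)
solve A·x = −loads:
  F[0-1] = -377.4542 N (compression)
  F[0-2] = +106.2594 N (tension)
  F[1-2] = +387.3897 N (tension)
  F[1-3] = -317.7668 N (compression)
  F[2-3] = -401.5265 N (compression)
  F[2-4] = +435.2321 N (tension)
  F[3-4] = +286.7781 N (tension)
  F[3-5] = -598.1798 N (compression)
  F[4-5] = -305.1179 N (compression)
  F[4-6] = +672.7491 N (tension)
  F[5-6] = -1901.7809 N (compression)
  Rx@0 = +63.2800 N
  Ry@0 = +337.2360 N
  Ry@6 = +1778.8140 N

435.232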